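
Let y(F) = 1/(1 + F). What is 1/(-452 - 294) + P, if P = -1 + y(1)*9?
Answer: 1305/373 ≈ 3.4987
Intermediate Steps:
P = 7/2 (P = -1 + 9/(1 + 1) = -1 + 9/2 = 7/2 ≈ 3.5000)
1/(-452 - 294) + P = 1/(-452 - 294) + 7/2 = 1/(-746) + 7/2 = -1/746 + 7/2 = 1305/373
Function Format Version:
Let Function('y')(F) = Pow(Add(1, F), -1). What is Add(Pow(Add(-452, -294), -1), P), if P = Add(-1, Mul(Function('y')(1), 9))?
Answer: Rational(1305, 373) ≈ 3.4987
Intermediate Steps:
P = Rational(7, 2) (P = Add(-1, Mul(Pow(Add(1, 1), -1), 9)) = Add(-1, Mul(Pow(2, -1), 9)) = Add(-1, Mul(Rational(1, 2), 9)) = Add(-1, Rational(9, 2)) = Rational(7, 2) ≈ 3.5000)
Add(Pow(Add(-452, -294), -1), P) = Add(Pow(Add(-452, -294), -1), Rational(7, 2)) = Add(Pow(-746, -1), Rational(7, 2)) = Add(Rational(-1, 746), Rational(7, 2)) = Rational(1305, 373)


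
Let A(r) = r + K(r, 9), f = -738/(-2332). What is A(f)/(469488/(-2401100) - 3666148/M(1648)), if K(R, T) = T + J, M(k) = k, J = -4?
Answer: -766547573350/320779778679437 ≈ -0.0023896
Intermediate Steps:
K(R, T) = -4 + T (K(R, T) = T - 4 = -4 + T)
f = 369/1166 (f = -738*(-1/2332) = 369/1166 ≈ 0.31647)
A(r) = 5 + r (A(r) = r + (-4 + 9) = r + 5 = 5 + r)
A(f)/(469488/(-2401100) - 3666148/M(1648)) = (5 + 369/1166)/(469488/(-2401100) - 3666148/1648) = 6199/(1166*(469488*(-1/2401100) - 3666148*1/1648)) = 6199/(1166*(-117372/600275 - 916537/412)) = 6199/(1166*(-550222604939/247313300)) = (6199/1166)*(-247313300/550222604939) = -766547573350/320779778679437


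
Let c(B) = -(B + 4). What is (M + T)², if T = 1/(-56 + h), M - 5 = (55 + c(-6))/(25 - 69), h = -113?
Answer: 756415009/55294096 ≈ 13.680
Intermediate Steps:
c(B) = -4 - B (c(B) = -(4 + B) = -4 - B)
M = 163/44 (M = 5 + (55 + (-4 - 1*(-6)))/(25 - 69) = 5 + (55 + (-4 + 6))/(-44) = 5 + (55 + 2)*(-1/44) = 5 + 57*(-1/44) = 5 - 57/44 = 163/44 ≈ 3.7045)
T = -1/169 (T = 1/(-56 - 113) = 1/(-169) = -1/169 ≈ -0.0059172)
(M + T)² = (163/44 - 1/169)² = (27503/7436)² = 756415009/55294096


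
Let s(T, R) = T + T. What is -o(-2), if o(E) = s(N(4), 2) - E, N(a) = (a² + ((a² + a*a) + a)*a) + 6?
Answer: -334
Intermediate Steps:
N(a) = 6 + a² + a*(a + 2*a²) (N(a) = (a² + ((a² + a²) + a)*a) + 6 = (a² + (2*a² + a)*a) + 6 = (a² + (a + 2*a²)*a) + 6 = (a² + a*(a + 2*a²)) + 6 = 6 + a² + a*(a + 2*a²))
s(T, R) = 2*T
o(E) = 332 - E (o(E) = 2*(6 + 2*4² + 2*4³) - E = 2*(6 + 2*16 + 2*64) - E = 2*(6 + 32 + 128) - E = 2*166 - E = 332 - E)
-o(-2) = -(332 - 1*(-2)) = -(332 + 2) = -1*334 = -334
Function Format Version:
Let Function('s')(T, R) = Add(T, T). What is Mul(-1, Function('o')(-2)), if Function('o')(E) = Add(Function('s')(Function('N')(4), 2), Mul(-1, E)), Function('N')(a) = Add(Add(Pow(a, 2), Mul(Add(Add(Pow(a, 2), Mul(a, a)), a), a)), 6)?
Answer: -334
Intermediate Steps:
Function('N')(a) = Add(6, Pow(a, 2), Mul(a, Add(a, Mul(2, Pow(a, 2))))) (Function('N')(a) = Add(Add(Pow(a, 2), Mul(Add(Add(Pow(a, 2), Pow(a, 2)), a), a)), 6) = Add(Add(Pow(a, 2), Mul(Add(Mul(2, Pow(a, 2)), a), a)), 6) = Add(Add(Pow(a, 2), Mul(Add(a, Mul(2, Pow(a, 2))), a)), 6) = Add(Add(Pow(a, 2), Mul(a, Add(a, Mul(2, Pow(a, 2))))), 6) = Add(6, Pow(a, 2), Mul(a, Add(a, Mul(2, Pow(a, 2))))))
Function('s')(T, R) = Mul(2, T)
Function('o')(E) = Add(332, Mul(-1, E)) (Function('o')(E) = Add(Mul(2, Add(6, Mul(2, Pow(4, 2)), Mul(2, Pow(4, 3)))), Mul(-1, E)) = Add(Mul(2, Add(6, Mul(2, 16), Mul(2, 64))), Mul(-1, E)) = Add(Mul(2, Add(6, 32, 128)), Mul(-1, E)) = Add(Mul(2, 166), Mul(-1, E)) = Add(332, Mul(-1, E)))
Mul(-1, Function('o')(-2)) = Mul(-1, Add(332, Mul(-1, -2))) = Mul(-1, Add(332, 2)) = Mul(-1, 334) = -334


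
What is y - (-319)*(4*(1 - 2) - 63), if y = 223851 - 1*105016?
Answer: 97462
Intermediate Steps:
y = 118835 (y = 223851 - 105016 = 118835)
y - (-319)*(4*(1 - 2) - 63) = 118835 - (-319)*(4*(1 - 2) - 63) = 118835 - (-319)*(4*(-1) - 63) = 118835 - (-319)*(-4 - 63) = 118835 - (-319)*(-67) = 118835 - 1*21373 = 118835 - 21373 = 97462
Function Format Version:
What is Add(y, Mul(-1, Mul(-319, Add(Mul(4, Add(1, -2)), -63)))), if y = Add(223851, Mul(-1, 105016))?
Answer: 97462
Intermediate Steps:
y = 118835 (y = Add(223851, -105016) = 118835)
Add(y, Mul(-1, Mul(-319, Add(Mul(4, Add(1, -2)), -63)))) = Add(118835, Mul(-1, Mul(-319, Add(Mul(4, Add(1, -2)), -63)))) = Add(118835, Mul(-1, Mul(-319, Add(Mul(4, -1), -63)))) = Add(118835, Mul(-1, Mul(-319, Add(-4, -63)))) = Add(118835, Mul(-1, Mul(-319, -67))) = Add(118835, Mul(-1, 21373)) = Add(118835, -21373) = 97462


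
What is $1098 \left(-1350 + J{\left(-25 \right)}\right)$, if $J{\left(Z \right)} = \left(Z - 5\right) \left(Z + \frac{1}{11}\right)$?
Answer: $- \frac{7279740}{11} \approx -6.6179 \cdot 10^{5}$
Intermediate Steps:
$J{\left(Z \right)} = \left(-5 + Z\right) \left(\frac{1}{11} + Z\right)$ ($J{\left(Z \right)} = \left(-5 + Z\right) \left(Z + \frac{1}{11}\right) = \left(-5 + Z\right) \left(\frac{1}{11} + Z\right)$)
$1098 \left(-1350 + J{\left(-25 \right)}\right) = 1098 \left(-1350 - \left(- \frac{1345}{11} - 625\right)\right) = 1098 \left(-1350 + \left(- \frac{5}{11} + 625 + \frac{1350}{11}\right)\right) = 1098 \left(-1350 + \frac{8220}{11}\right) = 1098 \left(- \frac{6630}{11}\right) = - \frac{7279740}{11}$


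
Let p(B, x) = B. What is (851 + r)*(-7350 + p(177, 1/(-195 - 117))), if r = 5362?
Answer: -44565849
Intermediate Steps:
(851 + r)*(-7350 + p(177, 1/(-195 - 117))) = (851 + 5362)*(-7350 + 177) = 6213*(-7173) = -44565849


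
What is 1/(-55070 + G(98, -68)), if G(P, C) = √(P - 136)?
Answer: -27535/1516352469 - I*√38/3032704938 ≈ -1.8159e-5 - 2.0326e-9*I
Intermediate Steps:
G(P, C) = √(-136 + P)
1/(-55070 + G(98, -68)) = 1/(-55070 + √(-136 + 98)) = 1/(-55070 + √(-38)) = 1/(-55070 + I*√38)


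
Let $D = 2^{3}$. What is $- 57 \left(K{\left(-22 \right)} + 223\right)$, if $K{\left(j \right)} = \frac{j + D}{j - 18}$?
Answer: $- \frac{254619}{20} \approx -12731.0$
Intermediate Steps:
$D = 8$
$K{\left(j \right)} = \frac{8 + j}{-18 + j}$ ($K{\left(j \right)} = \frac{j + 8}{j - 18} = \frac{8 + j}{-18 + j}$)
$- 57 \left(K{\left(-22 \right)} + 223\right) = - 57 \left(\frac{8 - 22}{-18 - 22} + 223\right) = - 57 \left(\frac{1}{-40} \left(-14\right) + 223\right) = - 57 \left(\left(- \frac{1}{40}\right) \left(-14\right) + 223\right) = - 57 \left(\frac{7}{20} + 223\right) = \left(-57\right) \frac{4467}{20} = - \frac{254619}{20}$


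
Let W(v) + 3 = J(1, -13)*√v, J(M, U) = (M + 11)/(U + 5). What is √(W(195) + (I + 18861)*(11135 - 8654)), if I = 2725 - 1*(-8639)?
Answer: √(299952888 - 6*√195)/2 ≈ 8659.6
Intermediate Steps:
I = 11364 (I = 2725 + 8639 = 11364)
J(M, U) = (11 + M)/(5 + U)
W(v) = -3 - 3*√v/2 (W(v) = -3 + ((11 + 1)/(5 - 13))*√v = -3 + (12/(-8))*√v = -3 + (-⅛*12)*√v = -3 - 3*√v/2)
√(W(195) + (I + 18861)*(11135 - 8654)) = √((-3 - 3*√195/2) + (11364 + 18861)*(11135 - 8654)) = √((-3 - 3*√195/2) + 30225*2481) = √((-3 - 3*√195/2) + 74988225) = √(74988222 - 3*√195/2)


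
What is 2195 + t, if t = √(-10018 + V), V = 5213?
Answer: 2195 + 31*I*√5 ≈ 2195.0 + 69.318*I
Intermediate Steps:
t = 31*I*√5 (t = √(-10018 + 5213) = √(-4805) = 31*I*√5 ≈ 69.318*I)
2195 + t = 2195 + 31*I*√5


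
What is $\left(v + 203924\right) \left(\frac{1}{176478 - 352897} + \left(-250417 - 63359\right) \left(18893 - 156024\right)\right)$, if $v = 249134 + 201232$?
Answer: $\frac{4966735174443830512270}{176419} \approx 2.8153 \cdot 10^{16}$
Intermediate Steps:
$v = 450366$
$\left(v + 203924\right) \left(\frac{1}{176478 - 352897} + \left(-250417 - 63359\right) \left(18893 - 156024\right)\right) = \left(450366 + 203924\right) \left(\frac{1}{176478 - 352897} + \left(-250417 - 63359\right) \left(18893 - 156024\right)\right) = 654290 \left(\frac{1}{-176419} - -43028416656\right) = 654290 \left(- \frac{1}{176419} + 43028416656\right) = 654290 \cdot \frac{7591030238034863}{176419} = \frac{4966735174443830512270}{176419}$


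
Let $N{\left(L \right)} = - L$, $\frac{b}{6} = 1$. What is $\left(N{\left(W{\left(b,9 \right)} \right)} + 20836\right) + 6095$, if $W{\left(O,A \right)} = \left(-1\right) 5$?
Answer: $26936$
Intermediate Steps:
$b = 6$ ($b = 6 \cdot 1 = 6$)
$W{\left(O,A \right)} = -5$
$\left(N{\left(W{\left(b,9 \right)} \right)} + 20836\right) + 6095 = \left(\left(-1\right) \left(-5\right) + 20836\right) + 6095 = \left(5 + 20836\right) + 6095 = 20841 + 6095 = 26936$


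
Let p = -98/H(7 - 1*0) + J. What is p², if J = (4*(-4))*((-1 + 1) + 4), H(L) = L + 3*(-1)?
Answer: 31329/4 ≈ 7832.3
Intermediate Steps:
H(L) = -3 + L (H(L) = L - 3 = -3 + L)
J = -64 (J = -16*(0 + 4) = -16*4 = -64)
p = -177/2 (p = -98/(-3 + (7 - 1*0)) - 64 = -98/(-3 + (7 + 0)) - 64 = -98/(-3 + 7) - 64 = -98/4 - 64 = -98*¼ - 64 = -49/2 - 64 = -177/2 ≈ -88.500)
p² = (-177/2)² = 31329/4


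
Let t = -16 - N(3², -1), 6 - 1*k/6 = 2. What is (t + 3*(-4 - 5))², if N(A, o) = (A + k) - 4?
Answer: 5184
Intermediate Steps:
k = 24 (k = 36 - 6*2 = 36 - 12 = 24)
N(A, o) = 20 + A (N(A, o) = (A + 24) - 4 = (24 + A) - 4 = 20 + A)
t = -45 (t = -16 - (20 + 3²) = -16 - (20 + 9) = -16 - 1*29 = -16 - 29 = -45)
(t + 3*(-4 - 5))² = (-45 + 3*(-4 - 5))² = (-45 + 3*(-9))² = (-45 - 27)² = (-72)² = 5184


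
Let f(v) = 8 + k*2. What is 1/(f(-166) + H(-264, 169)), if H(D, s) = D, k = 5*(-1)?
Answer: -1/266 ≈ -0.0037594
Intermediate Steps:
k = -5
f(v) = -2 (f(v) = 8 - 5*2 = 8 - 10 = -2)
1/(f(-166) + H(-264, 169)) = 1/(-2 - 264) = 1/(-266) = -1/266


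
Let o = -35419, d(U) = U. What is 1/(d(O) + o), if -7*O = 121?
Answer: -7/248054 ≈ -2.8220e-5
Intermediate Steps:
O = -121/7 (O = -⅐*121 = -121/7 ≈ -17.286)
1/(d(O) + o) = 1/(-121/7 - 35419) = 1/(-248054/7) = -7/248054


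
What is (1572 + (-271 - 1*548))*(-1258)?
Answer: -947274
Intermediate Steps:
(1572 + (-271 - 1*548))*(-1258) = (1572 + (-271 - 548))*(-1258) = (1572 - 819)*(-1258) = 753*(-1258) = -947274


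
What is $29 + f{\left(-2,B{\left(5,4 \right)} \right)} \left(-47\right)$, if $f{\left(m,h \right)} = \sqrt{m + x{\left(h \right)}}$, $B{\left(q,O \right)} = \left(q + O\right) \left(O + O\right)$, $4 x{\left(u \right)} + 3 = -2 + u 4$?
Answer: $29 - \frac{235 \sqrt{11}}{2} \approx -360.7$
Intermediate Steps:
$x{\left(u \right)} = - \frac{5}{4} + u$ ($x{\left(u \right)} = - \frac{3}{4} + \frac{-2 + u 4}{4} = - \frac{3}{4} + \frac{-2 + 4 u}{4} = - \frac{3}{4} + \left(- \frac{1}{2} + u\right) = - \frac{5}{4} + u$)
$B{\left(q,O \right)} = 2 O \left(O + q\right)$ ($B{\left(q,O \right)} = \left(O + q\right) 2 O = 2 O \left(O + q\right)$)
$f{\left(m,h \right)} = \sqrt{- \frac{5}{4} + h + m}$ ($f{\left(m,h \right)} = \sqrt{m + \left(- \frac{5}{4} + h\right)} = \sqrt{- \frac{5}{4} + h + m}$)
$29 + f{\left(-2,B{\left(5,4 \right)} \right)} \left(-47\right) = 29 + \frac{\sqrt{-5 + 4 \cdot 2 \cdot 4 \left(4 + 5\right) + 4 \left(-2\right)}}{2} \left(-47\right) = 29 + \frac{\sqrt{-5 + 4 \cdot 2 \cdot 4 \cdot 9 - 8}}{2} \left(-47\right) = 29 + \frac{\sqrt{-5 + 4 \cdot 72 - 8}}{2} \left(-47\right) = 29 + \frac{\sqrt{-5 + 288 - 8}}{2} \left(-47\right) = 29 + \frac{\sqrt{275}}{2} \left(-47\right) = 29 + \frac{5 \sqrt{11}}{2} \left(-47\right) = 29 - \frac{235 \sqrt{11}}{2}$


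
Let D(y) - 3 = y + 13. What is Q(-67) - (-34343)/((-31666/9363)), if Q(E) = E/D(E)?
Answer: -16397107337/1614966 ≈ -10153.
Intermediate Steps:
D(y) = 16 + y (D(y) = 3 + (y + 13) = 3 + (13 + y) = 16 + y)
Q(E) = E/(16 + E)
Q(-67) - (-34343)/((-31666/9363)) = -67/(16 - 67) - (-34343)/((-31666/9363)) = -67/(-51) - (-34343)/((-31666*1/9363)) = -67*(-1/51) - (-34343)/(-31666/9363) = 67/51 - (-34343)*(-9363)/31666 = 67/51 - 1*321553509/31666 = 67/51 - 321553509/31666 = -16397107337/1614966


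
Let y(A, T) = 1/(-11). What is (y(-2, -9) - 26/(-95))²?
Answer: 36481/1092025 ≈ 0.033407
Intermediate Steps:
y(A, T) = -1/11
(y(-2, -9) - 26/(-95))² = (-1/11 - 26/(-95))² = (-1/11 - 26*(-1/95))² = (-1/11 + 26/95)² = (191/1045)² = 36481/1092025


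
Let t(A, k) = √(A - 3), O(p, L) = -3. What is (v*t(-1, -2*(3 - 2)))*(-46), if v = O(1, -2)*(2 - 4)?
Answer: -552*I ≈ -552.0*I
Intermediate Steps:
t(A, k) = √(-3 + A)
v = 6 (v = -3*(2 - 4) = -3*(-2) = 6)
(v*t(-1, -2*(3 - 2)))*(-46) = (6*√(-3 - 1))*(-46) = (6*√(-4))*(-46) = (6*(2*I))*(-46) = (12*I)*(-46) = -552*I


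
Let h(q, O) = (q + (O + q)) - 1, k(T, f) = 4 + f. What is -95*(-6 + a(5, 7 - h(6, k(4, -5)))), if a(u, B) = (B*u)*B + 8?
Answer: -4465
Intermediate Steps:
h(q, O) = -1 + O + 2*q (h(q, O) = (O + 2*q) - 1 = -1 + O + 2*q)
a(u, B) = 8 + u*B² (a(u, B) = u*B² + 8 = 8 + u*B²)
-95*(-6 + a(5, 7 - h(6, k(4, -5)))) = -95*(-6 + (8 + 5*(7 - (-1 + (4 - 5) + 2*6))²)) = -95*(-6 + (8 + 5*(7 - (-1 - 1 + 12))²)) = -95*(-6 + (8 + 5*(7 - 1*10)²)) = -95*(-6 + (8 + 5*(7 - 10)²)) = -95*(-6 + (8 + 5*(-3)²)) = -95*(-6 + (8 + 5*9)) = -95*(-6 + (8 + 45)) = -95*(-6 + 53) = -95*47 = -4465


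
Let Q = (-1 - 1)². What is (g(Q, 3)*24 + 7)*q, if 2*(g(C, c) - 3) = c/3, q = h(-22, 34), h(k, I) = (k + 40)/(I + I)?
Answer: 819/34 ≈ 24.088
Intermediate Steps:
h(k, I) = (40 + k)/(2*I) (h(k, I) = (40 + k)/((2*I)) = (40 + k)*(1/(2*I)) = (40 + k)/(2*I))
q = 9/34 (q = (½)*(40 - 22)/34 = (½)*(1/34)*18 = 9/34 ≈ 0.26471)
Q = 4 (Q = (-2)² = 4)
g(C, c) = 3 + c/6 (g(C, c) = 3 + (c/3)/2 = 3 + c/6)
(g(Q, 3)*24 + 7)*q = ((3 + (⅙)*3)*24 + 7)*(9/34) = ((3 + ½)*24 + 7)*(9/34) = ((7/2)*24 + 7)*(9/34) = (84 + 7)*(9/34) = 91*(9/34) = 819/34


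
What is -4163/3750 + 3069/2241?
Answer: 26907/103750 ≈ 0.25934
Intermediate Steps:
-4163/3750 + 3069/2241 = -4163*1/3750 + 3069*(1/2241) = -4163/3750 + 341/249 = 26907/103750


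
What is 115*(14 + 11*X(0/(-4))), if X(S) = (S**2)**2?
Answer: 1610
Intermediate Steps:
X(S) = S**4
115*(14 + 11*X(0/(-4))) = 115*(14 + 11*(0/(-4))**4) = 115*(14 + 11*(0*(-1/4))**4) = 115*(14 + 11*0**4) = 115*(14 + 11*0) = 115*(14 + 0) = 115*14 = 1610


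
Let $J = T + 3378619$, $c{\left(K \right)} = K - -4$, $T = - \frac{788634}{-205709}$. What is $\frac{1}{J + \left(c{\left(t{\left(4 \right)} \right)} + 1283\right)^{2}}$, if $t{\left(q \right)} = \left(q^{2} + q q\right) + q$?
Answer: $\frac{29387}{150724507538} \approx 1.9497 \cdot 10^{-7}$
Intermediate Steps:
$T = \frac{112662}{29387}$ ($T = \left(-788634\right) \left(- \frac{1}{205709}\right) = \frac{112662}{29387} \approx 3.8337$)
$t{\left(q \right)} = q + 2 q^{2}$ ($t{\left(q \right)} = \left(q^{2} + q^{2}\right) + q = 2 q^{2} + q = q + 2 q^{2}$)
$c{\left(K \right)} = 4 + K$ ($c{\left(K \right)} = K + 4 = 4 + K$)
$J = \frac{99287589215}{29387}$ ($J = \frac{112662}{29387} + 3378619 = \frac{99287589215}{29387} \approx 3.3786 \cdot 10^{6}$)
$\frac{1}{J + \left(c{\left(t{\left(4 \right)} \right)} + 1283\right)^{2}} = \frac{1}{\frac{99287589215}{29387} + \left(\left(4 + 4 \left(1 + 2 \cdot 4\right)\right) + 1283\right)^{2}} = \frac{1}{\frac{99287589215}{29387} + \left(\left(4 + 4 \left(1 + 8\right)\right) + 1283\right)^{2}} = \frac{1}{\frac{99287589215}{29387} + \left(\left(4 + 4 \cdot 9\right) + 1283\right)^{2}} = \frac{1}{\frac{99287589215}{29387} + \left(\left(4 + 36\right) + 1283\right)^{2}} = \frac{1}{\frac{99287589215}{29387} + \left(40 + 1283\right)^{2}} = \frac{1}{\frac{99287589215}{29387} + 1323^{2}} = \frac{1}{\frac{99287589215}{29387} + 1750329} = \frac{1}{\frac{150724507538}{29387}} = \frac{29387}{150724507538}$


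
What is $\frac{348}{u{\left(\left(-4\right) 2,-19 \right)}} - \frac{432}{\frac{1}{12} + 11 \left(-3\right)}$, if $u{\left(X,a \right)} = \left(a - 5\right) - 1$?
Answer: $- \frac{1572}{1975} \approx -0.79595$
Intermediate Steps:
$u{\left(X,a \right)} = -6 + a$ ($u{\left(X,a \right)} = \left(-5 + a\right) - 1 = -6 + a$)
$\frac{348}{u{\left(\left(-4\right) 2,-19 \right)}} - \frac{432}{\frac{1}{12} + 11 \left(-3\right)} = \frac{348}{-6 - 19} - \frac{432}{\frac{1}{12} + 11 \left(-3\right)} = \frac{348}{-25} - \frac{432}{\frac{1}{12} - 33} = 348 \left(- \frac{1}{25}\right) - \frac{432}{- \frac{395}{12}} = - \frac{348}{25} - - \frac{5184}{395} = - \frac{348}{25} + \frac{5184}{395} = - \frac{1572}{1975}$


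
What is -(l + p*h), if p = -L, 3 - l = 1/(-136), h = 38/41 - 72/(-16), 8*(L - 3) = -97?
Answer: -585783/11152 ≈ -52.527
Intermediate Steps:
L = -73/8 (L = 3 + (⅛)*(-97) = 3 - 97/8 = -73/8 ≈ -9.1250)
h = 445/82 (h = 38*(1/41) - 72*(-1/16) = 38/41 + 9/2 = 445/82 ≈ 5.4268)
l = 409/136 (l = 3 - 1/(-136) = 3 - 1*(-1/136) = 3 + 1/136 = 409/136 ≈ 3.0074)
p = 73/8 (p = -1*(-73/8) = 73/8 ≈ 9.1250)
-(l + p*h) = -(409/136 + (73/8)*(445/82)) = -(409/136 + 32485/656) = -1*585783/11152 = -585783/11152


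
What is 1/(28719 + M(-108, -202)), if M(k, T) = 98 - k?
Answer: 1/28925 ≈ 3.4572e-5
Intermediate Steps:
1/(28719 + M(-108, -202)) = 1/(28719 + (98 - 1*(-108))) = 1/(28719 + (98 + 108)) = 1/(28719 + 206) = 1/28925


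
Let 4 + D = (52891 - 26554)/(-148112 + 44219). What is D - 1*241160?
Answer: -8351759263/34631 ≈ -2.4116e+5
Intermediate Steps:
D = -147303/34631 (D = -4 + (52891 - 26554)/(-148112 + 44219) = -4 + 26337/(-103893) = -4 + 26337*(-1/103893) = -4 - 8779/34631 = -147303/34631 ≈ -4.2535)
D - 1*241160 = -147303/34631 - 1*241160 = -147303/34631 - 241160 = -8351759263/34631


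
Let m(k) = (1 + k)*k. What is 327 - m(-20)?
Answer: -53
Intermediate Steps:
m(k) = k*(1 + k)
327 - m(-20) = 327 - (-20)*(1 - 20) = 327 - (-20)*(-19) = 327 - 1*380 = 327 - 380 = -53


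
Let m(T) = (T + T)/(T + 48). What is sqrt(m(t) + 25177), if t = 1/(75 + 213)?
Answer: sqrt(192483830931)/2765 ≈ 158.67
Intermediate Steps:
t = 1/288 ≈ 0.0034722
m(T) = 2*T/(48 + T) (m(T) = (2*T)/(48 + T) = 2*T/(48 + T))
sqrt(m(t) + 25177) = sqrt(2*(1/288)/(48 + 1/288) + 25177) = sqrt(2*(1/288)/(13825/288) + 25177) = sqrt(2*(1/288)*(288/13825) + 25177) = sqrt(2/13825 + 25177) = sqrt(348072027/13825) = sqrt(192483830931)/2765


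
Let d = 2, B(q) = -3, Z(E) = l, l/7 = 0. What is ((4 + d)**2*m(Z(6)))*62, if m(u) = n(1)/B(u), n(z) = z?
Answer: -744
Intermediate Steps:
l = 0 (l = 7*0 = 0)
Z(E) = 0
m(u) = -1/3 (m(u) = 1/(-3) = 1*(-1/3) = -1/3)
((4 + d)**2*m(Z(6)))*62 = ((4 + 2)**2*(-1/3))*62 = (6**2*(-1/3))*62 = (36*(-1/3))*62 = -12*62 = -744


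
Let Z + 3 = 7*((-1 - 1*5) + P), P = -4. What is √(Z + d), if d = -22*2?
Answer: 3*I*√13 ≈ 10.817*I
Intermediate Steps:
d = -44
Z = -73 (Z = -3 + 7*((-1 - 1*5) - 4) = -3 + 7*((-1 - 5) - 4) = -3 + 7*(-6 - 4) = -3 + 7*(-10) = -3 - 70 = -73)
√(Z + d) = √(-73 - 44) = √(-117) = 3*I*√13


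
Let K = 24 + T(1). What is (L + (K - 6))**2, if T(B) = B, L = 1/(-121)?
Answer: 5280804/14641 ≈ 360.69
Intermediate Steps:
L = -1/121 ≈ -0.0082645
K = 25 (K = 24 + 1 = 25)
(L + (K - 6))**2 = (-1/121 + (25 - 6))**2 = (-1/121 + 19)**2 = (2298/121)**2 = 5280804/14641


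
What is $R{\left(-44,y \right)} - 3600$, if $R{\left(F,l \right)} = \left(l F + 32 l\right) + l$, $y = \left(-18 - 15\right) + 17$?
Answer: $-3424$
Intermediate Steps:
$y = -16$ ($y = -33 + 17 = -16$)
$R{\left(F,l \right)} = 33 l + F l$ ($R{\left(F,l \right)} = \left(F l + 32 l\right) + l = \left(32 l + F l\right) + l = 33 l + F l$)
$R{\left(-44,y \right)} - 3600 = - 16 \left(33 - 44\right) - 3600 = \left(-16\right) \left(-11\right) - 3600 = 176 - 3600 = -3424$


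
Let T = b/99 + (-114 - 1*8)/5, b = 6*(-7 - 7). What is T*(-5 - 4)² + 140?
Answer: -104782/55 ≈ -1905.1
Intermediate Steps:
b = -84 (b = 6*(-14) = -84)
T = -4166/165 (T = -84/99 + (-114 - 1*8)/5 = -84*1/99 + (-114 - 8)*(⅕) = -28/33 - 122*⅕ = -28/33 - 122/5 = -4166/165 ≈ -25.248)
T*(-5 - 4)² + 140 = -4166*(-5 - 4)²/165 + 140 = -4166/165*(-9)² + 140 = -4166/165*81 + 140 = -112482/55 + 140 = -104782/55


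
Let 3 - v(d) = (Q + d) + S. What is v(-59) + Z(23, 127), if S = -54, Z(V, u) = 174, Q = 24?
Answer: 266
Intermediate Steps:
v(d) = 33 - d (v(d) = 3 - ((24 + d) - 54) = 3 - (-30 + d) = 3 + (30 - d) = 33 - d)
v(-59) + Z(23, 127) = (33 - 1*(-59)) + 174 = (33 + 59) + 174 = 92 + 174 = 266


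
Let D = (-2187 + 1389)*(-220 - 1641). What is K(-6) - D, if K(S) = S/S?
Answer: -1485077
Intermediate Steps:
D = 1485078 (D = -798*(-1861) = 1485078)
K(S) = 1
K(-6) - D = 1 - 1*1485078 = 1 - 1485078 = -1485077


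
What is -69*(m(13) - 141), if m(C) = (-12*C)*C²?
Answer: 1828845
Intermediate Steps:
m(C) = -12*C³
-69*(m(13) - 141) = -69*(-12*13³ - 141) = -69*(-12*2197 - 141) = -69*(-26364 - 141) = -69*(-26505) = 1828845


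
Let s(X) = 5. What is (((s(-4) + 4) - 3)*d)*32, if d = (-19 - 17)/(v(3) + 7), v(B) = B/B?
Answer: -864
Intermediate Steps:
v(B) = 1
d = -9/2 (d = (-19 - 17)/(1 + 7) = -36/8 = -36*1/8 = -9/2 ≈ -4.5000)
(((s(-4) + 4) - 3)*d)*32 = (((5 + 4) - 3)*(-9/2))*32 = ((9 - 3)*(-9/2))*32 = (6*(-9/2))*32 = -27*32 = -864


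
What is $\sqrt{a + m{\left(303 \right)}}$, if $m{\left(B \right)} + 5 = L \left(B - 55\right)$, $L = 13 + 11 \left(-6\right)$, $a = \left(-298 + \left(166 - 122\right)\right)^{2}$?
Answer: $\sqrt{51367} \approx 226.64$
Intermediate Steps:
$a = 64516$ ($a = \left(-298 + \left(166 - 122\right)\right)^{2} = \left(-298 + 44\right)^{2} = \left(-254\right)^{2} = 64516$)
$L = -53$ ($L = 13 - 66 = -53$)
$m{\left(B \right)} = 2910 - 53 B$ ($m{\left(B \right)} = -5 - 53 \left(B - 55\right) = -5 - 53 \left(-55 + B\right) = -5 - \left(-2915 + 53 B\right) = 2910 - 53 B$)
$\sqrt{a + m{\left(303 \right)}} = \sqrt{64516 + \left(2910 - 16059\right)} = \sqrt{64516 - 13149} = \sqrt{51367}$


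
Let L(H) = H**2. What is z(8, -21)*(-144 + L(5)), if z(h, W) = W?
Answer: 2499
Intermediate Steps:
z(8, -21)*(-144 + L(5)) = -21*(-144 + 5**2) = -21*(-144 + 25) = -21*(-119) = 2499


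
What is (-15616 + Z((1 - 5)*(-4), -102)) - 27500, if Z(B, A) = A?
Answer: -43218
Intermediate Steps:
(-15616 + Z((1 - 5)*(-4), -102)) - 27500 = (-15616 - 102) - 27500 = -15718 - 27500 = -43218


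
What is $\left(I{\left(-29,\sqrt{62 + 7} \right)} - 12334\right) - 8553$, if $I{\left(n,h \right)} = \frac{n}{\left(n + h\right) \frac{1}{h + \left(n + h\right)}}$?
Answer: $- \frac{16145151}{772} + \frac{841 \sqrt{69}}{772} \approx -20904.0$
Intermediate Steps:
$I{\left(n,h \right)} = \frac{n \left(n + 2 h\right)}{h + n}$ ($I{\left(n,h \right)} = \frac{n}{\left(h + n\right) \frac{1}{h + \left(h + n\right)}} = \frac{n}{\left(h + n\right) \frac{1}{n + 2 h}} = \frac{n}{\frac{1}{n + 2 h} \left(h + n\right)} = n \frac{n + 2 h}{h + n} = \frac{n \left(n + 2 h\right)}{h + n}$)
$\left(I{\left(-29,\sqrt{62 + 7} \right)} - 12334\right) - 8553 = \left(- \frac{29 \left(-29 + 2 \sqrt{62 + 7}\right)}{\sqrt{62 + 7} - 29} - 12334\right) - 8553 = \left(- \frac{29 \left(-29 + 2 \sqrt{69}\right)}{\sqrt{69} - 29} - 12334\right) - 8553 = \left(- \frac{29 \left(-29 + 2 \sqrt{69}\right)}{-29 + \sqrt{69}} - 12334\right) - 8553 = \left(-12334 - \frac{29 \left(-29 + 2 \sqrt{69}\right)}{-29 + \sqrt{69}}\right) - 8553 = -20887 - \frac{29 \left(-29 + 2 \sqrt{69}\right)}{-29 + \sqrt{69}}$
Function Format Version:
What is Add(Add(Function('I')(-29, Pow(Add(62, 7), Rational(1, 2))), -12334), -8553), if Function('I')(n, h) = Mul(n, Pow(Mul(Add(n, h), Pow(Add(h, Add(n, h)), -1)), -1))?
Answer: Add(Rational(-16145151, 772), Mul(Rational(841, 772), Pow(69, Rational(1, 2)))) ≈ -20904.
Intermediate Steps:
Function('I')(n, h) = Mul(n, Pow(Add(h, n), -1), Add(n, Mul(2, h))) (Function('I')(n, h) = Mul(n, Pow(Mul(Add(h, n), Pow(Add(h, Add(h, n)), -1)), -1)) = Mul(n, Pow(Mul(Add(h, n), Pow(Add(n, Mul(2, h)), -1)), -1)) = Mul(n, Pow(Mul(Pow(Add(n, Mul(2, h)), -1), Add(h, n)), -1)) = Mul(n, Mul(Pow(Add(h, n), -1), Add(n, Mul(2, h)))) = Mul(n, Pow(Add(h, n), -1), Add(n, Mul(2, h))))
Add(Add(Function('I')(-29, Pow(Add(62, 7), Rational(1, 2))), -12334), -8553) = Add(Add(Mul(-29, Pow(Add(Pow(Add(62, 7), Rational(1, 2)), -29), -1), Add(-29, Mul(2, Pow(Add(62, 7), Rational(1, 2))))), -12334), -8553) = Add(Add(Mul(-29, Pow(Add(Pow(69, Rational(1, 2)), -29), -1), Add(-29, Mul(2, Pow(69, Rational(1, 2))))), -12334), -8553) = Add(Add(Mul(-29, Pow(Add(-29, Pow(69, Rational(1, 2))), -1), Add(-29, Mul(2, Pow(69, Rational(1, 2))))), -12334), -8553) = Add(Add(-12334, Mul(-29, Pow(Add(-29, Pow(69, Rational(1, 2))), -1), Add(-29, Mul(2, Pow(69, Rational(1, 2)))))), -8553) = Add(-20887, Mul(-29, Pow(Add(-29, Pow(69, Rational(1, 2))), -1), Add(-29, Mul(2, Pow(69, Rational(1, 2))))))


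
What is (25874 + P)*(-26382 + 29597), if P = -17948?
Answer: 25482090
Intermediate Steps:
(25874 + P)*(-26382 + 29597) = (25874 - 17948)*(-26382 + 29597) = 7926*3215 = 25482090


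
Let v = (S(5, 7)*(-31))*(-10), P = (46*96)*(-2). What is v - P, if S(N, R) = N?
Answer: 10382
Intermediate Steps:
P = -8832 (P = 4416*(-2) = -8832)
v = 1550 (v = (5*(-31))*(-10) = -155*(-10) = 1550)
v - P = 1550 - 1*(-8832) = 1550 + 8832 = 10382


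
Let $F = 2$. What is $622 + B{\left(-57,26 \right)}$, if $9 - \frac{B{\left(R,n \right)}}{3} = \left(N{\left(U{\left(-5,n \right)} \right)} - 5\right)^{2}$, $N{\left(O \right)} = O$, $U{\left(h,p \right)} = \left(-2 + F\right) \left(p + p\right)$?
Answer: $574$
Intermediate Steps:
$U{\left(h,p \right)} = 0$ ($U{\left(h,p \right)} = \left(-2 + 2\right) \left(p + p\right) = 0 \cdot 2 p = 0$)
$B{\left(R,n \right)} = -48$ ($B{\left(R,n \right)} = 27 - 3 \left(0 - 5\right)^{2} = 27 - 3 \left(-5\right)^{2} = 27 - 75 = -48$)
$622 + B{\left(-57,26 \right)} = 622 - 48 = 574$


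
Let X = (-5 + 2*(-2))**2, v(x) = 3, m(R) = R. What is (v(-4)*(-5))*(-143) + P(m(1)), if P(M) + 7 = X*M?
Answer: 2219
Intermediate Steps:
X = 81 (X = (-5 - 4)**2 = (-9)**2 = 81)
P(M) = -7 + 81*M
(v(-4)*(-5))*(-143) + P(m(1)) = (3*(-5))*(-143) + (-7 + 81*1) = -15*(-143) + (-7 + 81) = 2145 + 74 = 2219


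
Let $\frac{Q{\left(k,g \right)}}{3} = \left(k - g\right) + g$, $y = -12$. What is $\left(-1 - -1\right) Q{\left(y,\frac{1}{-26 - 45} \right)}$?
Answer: $0$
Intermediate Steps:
$Q{\left(k,g \right)} = 3 k$ ($Q{\left(k,g \right)} = 3 \left(\left(k - g\right) + g\right) = 3 k$)
$\left(-1 - -1\right) Q{\left(y,\frac{1}{-26 - 45} \right)} = \left(-1 - -1\right) 3 \left(-12\right) = \left(-1 + 1\right) \left(-36\right) = 0 \left(-36\right) = 0$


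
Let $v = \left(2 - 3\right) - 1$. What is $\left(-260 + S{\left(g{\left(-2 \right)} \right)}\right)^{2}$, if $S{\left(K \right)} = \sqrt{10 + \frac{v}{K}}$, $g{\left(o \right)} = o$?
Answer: $\left(260 - \sqrt{11}\right)^{2} \approx 65886.0$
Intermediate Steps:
$v = -2$ ($v = -1 - 1 = -2$)
$S{\left(K \right)} = \sqrt{10 - \frac{2}{K}}$
$\left(-260 + S{\left(g{\left(-2 \right)} \right)}\right)^{2} = \left(-260 + \sqrt{10 - \frac{2}{-2}}\right)^{2} = \left(-260 + \sqrt{10 - -1}\right)^{2} = \left(-260 + \sqrt{10 + 1}\right)^{2} = \left(-260 + \sqrt{11}\right)^{2}$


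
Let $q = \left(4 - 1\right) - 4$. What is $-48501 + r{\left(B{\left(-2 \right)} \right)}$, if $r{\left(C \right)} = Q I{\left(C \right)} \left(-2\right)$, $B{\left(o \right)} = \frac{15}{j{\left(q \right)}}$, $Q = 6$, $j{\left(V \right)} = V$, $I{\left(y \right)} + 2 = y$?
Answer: $-48297$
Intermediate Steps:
$q = -1$ ($q = 3 - 4 = -1$)
$I{\left(y \right)} = -2 + y$
$B{\left(o \right)} = -15$ ($B{\left(o \right)} = \frac{15}{-1} = 15 \left(-1\right) = -15$)
$r{\left(C \right)} = 24 - 12 C$ ($r{\left(C \right)} = 6 \left(-2 + C\right) \left(-2\right) = \left(-12 + 6 C\right) \left(-2\right) = 24 - 12 C$)
$-48501 + r{\left(B{\left(-2 \right)} \right)} = -48501 + \left(24 - -180\right) = -48501 + \left(24 + 180\right) = -48501 + 204 = -48297$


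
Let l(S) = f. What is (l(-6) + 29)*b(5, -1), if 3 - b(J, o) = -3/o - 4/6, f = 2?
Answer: 62/3 ≈ 20.667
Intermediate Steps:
b(J, o) = 11/3 + 3/o (b(J, o) = 3 - (-3/o - 4/6) = 3 - (-3/o - 4*1/6) = 3 - (-3/o - 2/3) = 3 - (-2/3 - 3/o) = 3 + (2/3 + 3/o) = 11/3 + 3/o)
l(S) = 2
(l(-6) + 29)*b(5, -1) = (2 + 29)*(11/3 + 3/(-1)) = 31*(11/3 + 3*(-1)) = 31*(11/3 - 3) = 31*(2/3) = 62/3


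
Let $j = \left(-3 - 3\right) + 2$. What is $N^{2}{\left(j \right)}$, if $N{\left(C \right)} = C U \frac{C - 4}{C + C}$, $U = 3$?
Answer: $144$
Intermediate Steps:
$j = -4$ ($j = -6 + 2 = -4$)
$N{\left(C \right)} = -6 + \frac{3 C}{2}$ ($N{\left(C \right)} = C 3 \frac{C - 4}{C + C} = 3 C \frac{-4 + C}{2 C} = -6 + \frac{3 C}{2}$)
$N^{2}{\left(j \right)} = \left(-6 + \frac{3}{2} \left(-4\right)\right)^{2} = \left(-6 - 6\right)^{2} = \left(-12\right)^{2} = 144$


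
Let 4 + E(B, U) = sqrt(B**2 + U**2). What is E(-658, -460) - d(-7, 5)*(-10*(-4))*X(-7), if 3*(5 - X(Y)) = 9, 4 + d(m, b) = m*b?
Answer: 3116 + 2*sqrt(161141) ≈ 3918.8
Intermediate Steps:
d(m, b) = -4 + b*m (d(m, b) = -4 + m*b = -4 + b*m)
X(Y) = 2 (X(Y) = 5 - 1/3*9 = 5 - 3 = 2)
E(B, U) = -4 + sqrt(B**2 + U**2)
E(-658, -460) - d(-7, 5)*(-10*(-4))*X(-7) = (-4 + sqrt((-658)**2 + (-460)**2)) - (-4 + 5*(-7))*(-10*(-4))*2 = (-4 + sqrt(432964 + 211600)) - (-4 - 35)*40*2 = (-4 + sqrt(644564)) - (-39*40)*2 = (-4 + 2*sqrt(161141)) - (-1560)*2 = (-4 + 2*sqrt(161141)) - 1*(-3120) = (-4 + 2*sqrt(161141)) + 3120 = 3116 + 2*sqrt(161141)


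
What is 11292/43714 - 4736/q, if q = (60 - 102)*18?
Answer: 26945782/4130973 ≈ 6.5229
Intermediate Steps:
q = -756 (q = -42*18 = -756)
11292/43714 - 4736/q = 11292/43714 - 4736/(-756) = 11292*(1/43714) - 4736*(-1/756) = 5646/21857 + 1184/189 = 26945782/4130973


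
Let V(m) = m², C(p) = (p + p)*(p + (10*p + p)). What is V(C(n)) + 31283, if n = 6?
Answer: 777779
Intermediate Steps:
C(p) = 24*p² (C(p) = (2*p)*(p + 11*p) = (2*p)*(12*p) = 24*p²)
V(C(n)) + 31283 = (24*6²)² + 31283 = (24*36)² + 31283 = 864² + 31283 = 746496 + 31283 = 777779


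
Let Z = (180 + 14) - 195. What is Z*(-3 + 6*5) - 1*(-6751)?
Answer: 6724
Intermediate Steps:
Z = -1 (Z = 194 - 195 = -1)
Z*(-3 + 6*5) - 1*(-6751) = -(-3 + 6*5) - 1*(-6751) = -(-3 + 30) + 6751 = -1*27 + 6751 = -27 + 6751 = 6724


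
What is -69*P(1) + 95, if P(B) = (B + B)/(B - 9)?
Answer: 449/4 ≈ 112.25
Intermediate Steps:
P(B) = 2*B/(-9 + B) (P(B) = (2*B)/(-9 + B) = 2*B/(-9 + B))
-69*P(1) + 95 = -138/(-9 + 1) + 95 = -138/(-8) + 95 = -138*(-1)/8 + 95 = -69*(-¼) + 95 = 69/4 + 95 = 449/4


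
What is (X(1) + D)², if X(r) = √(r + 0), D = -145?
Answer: 20736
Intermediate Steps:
X(r) = √r
(X(1) + D)² = (√1 - 145)² = (1 - 145)² = (-144)² = 20736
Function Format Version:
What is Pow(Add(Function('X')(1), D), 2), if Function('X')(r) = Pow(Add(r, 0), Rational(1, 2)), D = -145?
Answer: 20736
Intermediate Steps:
Function('X')(r) = Pow(r, Rational(1, 2))
Pow(Add(Function('X')(1), D), 2) = Pow(Add(Pow(1, Rational(1, 2)), -145), 2) = Pow(Add(1, -145), 2) = Pow(-144, 2) = 20736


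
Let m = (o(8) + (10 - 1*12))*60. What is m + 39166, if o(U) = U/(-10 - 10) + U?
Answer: 39502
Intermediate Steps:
o(U) = 19*U/20 (o(U) = U/(-20) + U = -U/20 + U = 19*U/20)
m = 336 (m = ((19/20)*8 + (10 - 1*12))*60 = (38/5 + (10 - 12))*60 = (38/5 - 2)*60 = (28/5)*60 = 336)
m + 39166 = 336 + 39166 = 39502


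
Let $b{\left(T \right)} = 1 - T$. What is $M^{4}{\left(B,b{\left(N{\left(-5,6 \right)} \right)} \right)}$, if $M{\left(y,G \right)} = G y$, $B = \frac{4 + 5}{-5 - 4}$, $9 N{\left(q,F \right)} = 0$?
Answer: $1$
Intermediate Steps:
$N{\left(q,F \right)} = 0$ ($N{\left(q,F \right)} = \frac{1}{9} \cdot 0 = 0$)
$B = -1$ ($B = \frac{9}{-9} = 9 \left(- \frac{1}{9}\right) = -1$)
$M^{4}{\left(B,b{\left(N{\left(-5,6 \right)} \right)} \right)} = \left(\left(1 - 0\right) \left(-1\right)\right)^{4} = \left(\left(1 + 0\right) \left(-1\right)\right)^{4} = \left(1 \left(-1\right)\right)^{4} = \left(-1\right)^{4} = 1$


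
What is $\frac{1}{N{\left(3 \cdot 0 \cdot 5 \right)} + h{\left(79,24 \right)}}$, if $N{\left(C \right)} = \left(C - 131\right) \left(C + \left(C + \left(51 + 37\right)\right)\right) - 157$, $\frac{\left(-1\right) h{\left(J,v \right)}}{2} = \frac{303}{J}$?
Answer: $- \frac{79}{923721} \approx -8.5524 \cdot 10^{-5}$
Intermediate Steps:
$h{\left(J,v \right)} = - \frac{606}{J}$ ($h{\left(J,v \right)} = - 2 \frac{303}{J} = - \frac{606}{J}$)
$N{\left(C \right)} = -157 + \left(-131 + C\right) \left(88 + 2 C\right)$ ($N{\left(C \right)} = \left(-131 + C\right) \left(C + \left(C + 88\right)\right) - 157 = \left(-131 + C\right) \left(C + \left(88 + C\right)\right) - 157 = \left(-131 + C\right) \left(88 + 2 C\right) - 157 = -157 + \left(-131 + C\right) \left(88 + 2 C\right)$)
$\frac{1}{N{\left(3 \cdot 0 \cdot 5 \right)} + h{\left(79,24 \right)}} = \frac{1}{\left(-11685 - 174 \cdot 3 \cdot 0 \cdot 5 + 2 \left(3 \cdot 0 \cdot 5\right)^{2}\right) - \frac{606}{79}} = \frac{1}{\left(-11685 - 174 \cdot 0 \cdot 5 + 2 \left(0 \cdot 5\right)^{2}\right) - \frac{606}{79}} = \frac{1}{\left(-11685 - 0 + 2 \cdot 0^{2}\right) - \frac{606}{79}} = \frac{1}{\left(-11685 + 0 + 2 \cdot 0\right) - \frac{606}{79}} = \frac{1}{\left(-11685 + 0 + 0\right) - \frac{606}{79}} = \frac{1}{-11685 - \frac{606}{79}} = \frac{1}{- \frac{923721}{79}} = - \frac{79}{923721}$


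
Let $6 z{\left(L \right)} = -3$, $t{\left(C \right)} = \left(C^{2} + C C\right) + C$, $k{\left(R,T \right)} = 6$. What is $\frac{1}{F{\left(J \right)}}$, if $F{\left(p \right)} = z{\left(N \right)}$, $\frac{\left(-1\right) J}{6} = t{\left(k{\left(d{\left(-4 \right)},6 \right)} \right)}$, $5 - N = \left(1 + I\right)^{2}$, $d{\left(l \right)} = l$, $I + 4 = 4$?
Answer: $-2$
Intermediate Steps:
$I = 0$ ($I = -4 + 4 = 0$)
$t{\left(C \right)} = C + 2 C^{2}$ ($t{\left(C \right)} = \left(C^{2} + C^{2}\right) + C = 2 C^{2} + C = C + 2 C^{2}$)
$N = 4$ ($N = 5 - \left(1 + 0\right)^{2} = 5 - 1^{2} = 5 - 1 = 4$)
$z{\left(L \right)} = - \frac{1}{2}$ ($z{\left(L \right)} = \frac{1}{6} \left(-3\right) = - \frac{1}{2}$)
$J = -468$ ($J = - 6 \cdot 6 \left(1 + 2 \cdot 6\right) = - 6 \cdot 6 \left(1 + 12\right) = - 6 \cdot 6 \cdot 13 = \left(-6\right) 78 = -468$)
$F{\left(p \right)} = - \frac{1}{2}$
$\frac{1}{F{\left(J \right)}} = \frac{1}{- \frac{1}{2}} = -2$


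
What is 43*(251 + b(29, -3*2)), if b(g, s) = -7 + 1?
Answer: 10535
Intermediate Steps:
b(g, s) = -6
43*(251 + b(29, -3*2)) = 43*(251 - 6) = 43*245 = 10535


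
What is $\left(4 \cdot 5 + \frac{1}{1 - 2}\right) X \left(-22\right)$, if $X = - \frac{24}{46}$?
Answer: $\frac{5016}{23} \approx 218.09$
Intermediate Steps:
$X = - \frac{12}{23}$ ($X = \left(-24\right) \frac{1}{46} = - \frac{12}{23} \approx -0.52174$)
$\left(4 \cdot 5 + \frac{1}{1 - 2}\right) X \left(-22\right) = \left(4 \cdot 5 + \frac{1}{1 - 2}\right) \left(- \frac{12}{23}\right) \left(-22\right) = \left(20 + \frac{1}{-1}\right) \left(- \frac{12}{23}\right) \left(-22\right) = \left(20 - 1\right) \left(- \frac{12}{23}\right) \left(-22\right) = 19 \left(- \frac{12}{23}\right) \left(-22\right) = \left(- \frac{228}{23}\right) \left(-22\right) = \frac{5016}{23}$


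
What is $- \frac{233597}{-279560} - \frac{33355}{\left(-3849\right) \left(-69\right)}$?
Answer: $\frac{52714201057}{74245824360} \approx 0.71$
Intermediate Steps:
$- \frac{233597}{-279560} - \frac{33355}{\left(-3849\right) \left(-69\right)} = \left(-233597\right) \left(- \frac{1}{279560}\right) - \frac{33355}{265581} = \frac{233597}{279560} - \frac{33355}{265581} = \frac{52714201057}{74245824360}$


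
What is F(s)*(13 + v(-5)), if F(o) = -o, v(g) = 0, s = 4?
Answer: -52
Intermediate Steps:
F(s)*(13 + v(-5)) = (-1*4)*(13 + 0) = -4*13 = -52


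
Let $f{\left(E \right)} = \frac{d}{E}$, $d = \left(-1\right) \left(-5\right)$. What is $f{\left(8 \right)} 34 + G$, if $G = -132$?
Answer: $- \frac{443}{4} \approx -110.75$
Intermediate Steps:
$d = 5$
$f{\left(E \right)} = \frac{5}{E}$
$f{\left(8 \right)} 34 + G = \frac{5}{8} \cdot 34 - 132 = \frac{85}{4} - 132 = - \frac{443}{4}$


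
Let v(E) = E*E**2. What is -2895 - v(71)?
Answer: -360806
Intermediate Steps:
v(E) = E**3
-2895 - v(71) = -2895 - 1*71**3 = -2895 - 1*357911 = -2895 - 357911 = -360806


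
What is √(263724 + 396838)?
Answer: √660562 ≈ 812.75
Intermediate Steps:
√(263724 + 396838) = √660562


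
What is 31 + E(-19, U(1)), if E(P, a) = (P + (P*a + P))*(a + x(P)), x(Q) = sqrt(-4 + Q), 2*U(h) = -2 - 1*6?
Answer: -121 + 38*I*sqrt(23) ≈ -121.0 + 182.24*I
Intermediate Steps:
U(h) = -4 (U(h) = (-2 - 1*6)/2 = (-2 - 6)/2 = (1/2)*(-8) = -4)
E(P, a) = (a + sqrt(-4 + P))*(2*P + P*a) (E(P, a) = (P + (P*a + P))*(a + sqrt(-4 + P)) = (P + (P + P*a))*(a + sqrt(-4 + P)) = (2*P + P*a)*(a + sqrt(-4 + P)) = (a + sqrt(-4 + P))*(2*P + P*a))
31 + E(-19, U(1)) = 31 - 19*((-4)**2 + 2*(-4) + 2*sqrt(-4 - 19) - 4*sqrt(-4 - 19)) = 31 - 19*(16 - 8 + 2*sqrt(-23) - 4*I*sqrt(23)) = 31 - 19*(16 - 8 + 2*(I*sqrt(23)) - 4*I*sqrt(23)) = 31 - 19*(16 - 8 + 2*I*sqrt(23) - 4*I*sqrt(23)) = 31 - 19*(8 - 2*I*sqrt(23)) = 31 + (-152 + 38*I*sqrt(23)) = -121 + 38*I*sqrt(23)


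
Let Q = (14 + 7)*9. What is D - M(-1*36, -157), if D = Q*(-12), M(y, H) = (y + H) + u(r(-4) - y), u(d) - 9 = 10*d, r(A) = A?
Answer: -2404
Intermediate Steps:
Q = 189 (Q = 21*9 = 189)
u(d) = 9 + 10*d
M(y, H) = -31 + H - 9*y (M(y, H) = (y + H) + (9 + 10*(-4 - y)) = (H + y) + (9 + (-40 - 10*y)) = (H + y) + (-31 - 10*y) = -31 + H - 9*y)
D = -2268 (D = 189*(-12) = -2268)
D - M(-1*36, -157) = -2268 - (-31 - 157 - (-9)*36) = -2268 - (-31 - 157 - 9*(-36)) = -2268 - (-31 - 157 + 324) = -2268 - 1*136 = -2268 - 136 = -2404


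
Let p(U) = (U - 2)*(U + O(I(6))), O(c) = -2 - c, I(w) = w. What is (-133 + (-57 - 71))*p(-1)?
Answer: -7047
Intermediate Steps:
p(U) = (-8 + U)*(-2 + U) (p(U) = (U - 2)*(U + (-2 - 1*6)) = (-2 + U)*(U + (-2 - 6)) = (-2 + U)*(U - 8) = (-2 + U)*(-8 + U) = (-8 + U)*(-2 + U))
(-133 + (-57 - 71))*p(-1) = (-133 + (-57 - 71))*(16 + (-1)**2 - 10*(-1)) = (-133 - 128)*(16 + 1 + 10) = -261*27 = -7047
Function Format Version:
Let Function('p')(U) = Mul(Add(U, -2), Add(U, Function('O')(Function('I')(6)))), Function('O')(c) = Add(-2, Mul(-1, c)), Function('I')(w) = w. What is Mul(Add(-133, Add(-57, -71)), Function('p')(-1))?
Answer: -7047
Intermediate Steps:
Function('p')(U) = Mul(Add(-8, U), Add(-2, U)) (Function('p')(U) = Mul(Add(U, -2), Add(U, Add(-2, Mul(-1, 6)))) = Mul(Add(-2, U), Add(U, Add(-2, -6))) = Mul(Add(-2, U), Add(U, -8)) = Mul(Add(-2, U), Add(-8, U)) = Mul(Add(-8, U), Add(-2, U)))
Mul(Add(-133, Add(-57, -71)), Function('p')(-1)) = Mul(Add(-133, Add(-57, -71)), Add(16, Pow(-1, 2), Mul(-10, -1))) = Mul(Add(-133, -128), Add(16, 1, 10)) = Mul(-261, 27) = -7047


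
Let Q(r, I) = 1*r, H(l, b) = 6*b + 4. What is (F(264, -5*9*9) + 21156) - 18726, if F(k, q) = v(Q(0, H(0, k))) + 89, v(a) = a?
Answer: 2519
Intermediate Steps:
H(l, b) = 4 + 6*b
Q(r, I) = r
F(k, q) = 89 (F(k, q) = 0 + 89 = 89)
(F(264, -5*9*9) + 21156) - 18726 = (89 + 21156) - 18726 = 21245 - 18726 = 2519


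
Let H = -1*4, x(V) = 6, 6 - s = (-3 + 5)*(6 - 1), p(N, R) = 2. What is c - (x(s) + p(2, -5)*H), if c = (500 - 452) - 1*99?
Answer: -49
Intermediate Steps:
s = -4 (s = 6 - (-3 + 5)*(6 - 1) = 6 - 2*5 = 6 - 1*10 = 6 - 10 = -4)
H = -4
c = -51 (c = 48 - 99 = -51)
c - (x(s) + p(2, -5)*H) = -51 - (6 + 2*(-4)) = -51 - (6 - 8) = -51 - 1*(-2) = -51 + 2 = -49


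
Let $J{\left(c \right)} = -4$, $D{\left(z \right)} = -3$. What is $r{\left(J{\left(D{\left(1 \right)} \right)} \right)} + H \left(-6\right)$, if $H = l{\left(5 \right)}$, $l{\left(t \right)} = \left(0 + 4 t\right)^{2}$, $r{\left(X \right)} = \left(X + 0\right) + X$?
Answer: $-2408$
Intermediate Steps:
$r{\left(X \right)} = 2 X$ ($r{\left(X \right)} = X + X = 2 X$)
$l{\left(t \right)} = 16 t^{2}$ ($l{\left(t \right)} = \left(4 t\right)^{2} = 16 t^{2}$)
$H = 400$ ($H = 16 \cdot 5^{2} = 16 \cdot 25 = 400$)
$r{\left(J{\left(D{\left(1 \right)} \right)} \right)} + H \left(-6\right) = 2 \left(-4\right) + 400 \left(-6\right) = -8 - 2400 = -2408$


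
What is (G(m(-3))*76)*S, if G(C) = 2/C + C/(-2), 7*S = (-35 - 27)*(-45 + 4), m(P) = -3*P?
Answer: -1062556/9 ≈ -1.1806e+5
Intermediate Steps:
S = 2542/7 (S = ((-35 - 27)*(-45 + 4))/7 = (-62*(-41))/7 = (⅐)*2542 = 2542/7 ≈ 363.14)
G(C) = 2/C - C/2 (G(C) = 2/C + C*(-½) = 2/C - C/2)
(G(m(-3))*76)*S = ((2/((-3*(-3))) - (-3)*(-3)/2)*76)*(2542/7) = ((2/9 - ½*9)*76)*(2542/7) = ((2*(⅑) - 9/2)*76)*(2542/7) = ((2/9 - 9/2)*76)*(2542/7) = -77/18*76*(2542/7) = -2926/9*2542/7 = -1062556/9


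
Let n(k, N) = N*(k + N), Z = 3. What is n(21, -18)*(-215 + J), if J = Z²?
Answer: 11124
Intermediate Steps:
n(k, N) = N*(N + k)
J = 9 (J = 3² = 9)
n(21, -18)*(-215 + J) = (-18*(-18 + 21))*(-215 + 9) = -18*3*(-206) = -54*(-206) = 11124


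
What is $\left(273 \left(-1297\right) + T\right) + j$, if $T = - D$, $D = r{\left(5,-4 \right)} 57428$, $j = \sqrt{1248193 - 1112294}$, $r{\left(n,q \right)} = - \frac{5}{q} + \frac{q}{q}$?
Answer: $-483294 + \sqrt{135899} \approx -4.8293 \cdot 10^{5}$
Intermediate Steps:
$r{\left(n,q \right)} = 1 - \frac{5}{q}$ ($r{\left(n,q \right)} = - \frac{5}{q} + 1 = 1 - \frac{5}{q}$)
$j = \sqrt{135899} \approx 368.65$
$D = 129213$ ($D = \frac{-5 - 4}{-4} \cdot 57428 = \left(- \frac{1}{4}\right) \left(-9\right) 57428 = \frac{9}{4} \cdot 57428 = 129213$)
$T = -129213$ ($T = \left(-1\right) 129213 = -129213$)
$\left(273 \left(-1297\right) + T\right) + j = \left(273 \left(-1297\right) - 129213\right) + \sqrt{135899} = \left(-354081 - 129213\right) + \sqrt{135899} = -483294 + \sqrt{135899}$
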